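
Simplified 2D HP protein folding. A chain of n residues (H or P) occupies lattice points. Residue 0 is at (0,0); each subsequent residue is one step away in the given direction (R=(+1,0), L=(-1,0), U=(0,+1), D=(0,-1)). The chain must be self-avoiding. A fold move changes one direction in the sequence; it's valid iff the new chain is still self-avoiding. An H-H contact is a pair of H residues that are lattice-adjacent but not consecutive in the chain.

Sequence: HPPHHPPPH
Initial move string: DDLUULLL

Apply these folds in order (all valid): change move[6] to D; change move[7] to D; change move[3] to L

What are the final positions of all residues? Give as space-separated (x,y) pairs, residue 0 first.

Initial moves: DDLUULLL
Fold: move[6]->D => DDLUULDL (positions: [(0, 0), (0, -1), (0, -2), (-1, -2), (-1, -1), (-1, 0), (-2, 0), (-2, -1), (-3, -1)])
Fold: move[7]->D => DDLUULDD (positions: [(0, 0), (0, -1), (0, -2), (-1, -2), (-1, -1), (-1, 0), (-2, 0), (-2, -1), (-2, -2)])
Fold: move[3]->L => DDLLULDD (positions: [(0, 0), (0, -1), (0, -2), (-1, -2), (-2, -2), (-2, -1), (-3, -1), (-3, -2), (-3, -3)])

Answer: (0,0) (0,-1) (0,-2) (-1,-2) (-2,-2) (-2,-1) (-3,-1) (-3,-2) (-3,-3)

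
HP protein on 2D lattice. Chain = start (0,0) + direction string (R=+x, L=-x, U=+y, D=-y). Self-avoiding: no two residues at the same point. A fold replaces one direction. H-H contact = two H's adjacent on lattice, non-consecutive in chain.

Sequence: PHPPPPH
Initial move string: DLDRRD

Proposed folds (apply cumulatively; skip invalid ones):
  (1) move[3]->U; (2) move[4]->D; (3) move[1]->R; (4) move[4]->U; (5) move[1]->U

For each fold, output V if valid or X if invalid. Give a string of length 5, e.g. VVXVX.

Initial: DLDRRD -> [(0, 0), (0, -1), (-1, -1), (-1, -2), (0, -2), (1, -2), (1, -3)]
Fold 1: move[3]->U => DLDURD INVALID (collision), skipped
Fold 2: move[4]->D => DLDRDD VALID
Fold 3: move[1]->R => DRDRDD VALID
Fold 4: move[4]->U => DRDRUD INVALID (collision), skipped
Fold 5: move[1]->U => DUDRDD INVALID (collision), skipped

Answer: XVVXX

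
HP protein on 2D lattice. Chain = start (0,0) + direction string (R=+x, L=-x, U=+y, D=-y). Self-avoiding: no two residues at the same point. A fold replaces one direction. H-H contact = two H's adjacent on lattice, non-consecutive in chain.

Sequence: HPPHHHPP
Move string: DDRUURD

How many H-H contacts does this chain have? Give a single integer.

Positions: [(0, 0), (0, -1), (0, -2), (1, -2), (1, -1), (1, 0), (2, 0), (2, -1)]
H-H contact: residue 0 @(0,0) - residue 5 @(1, 0)

Answer: 1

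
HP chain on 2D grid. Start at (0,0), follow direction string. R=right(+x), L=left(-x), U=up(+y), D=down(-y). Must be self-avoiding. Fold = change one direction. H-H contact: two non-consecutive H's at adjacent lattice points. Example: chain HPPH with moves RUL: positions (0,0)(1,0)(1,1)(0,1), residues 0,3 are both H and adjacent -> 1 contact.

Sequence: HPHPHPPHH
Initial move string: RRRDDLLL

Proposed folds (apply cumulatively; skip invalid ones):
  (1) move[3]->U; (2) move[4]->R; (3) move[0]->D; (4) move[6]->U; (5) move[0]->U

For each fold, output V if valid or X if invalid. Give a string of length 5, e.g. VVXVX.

Initial: RRRDDLLL -> [(0, 0), (1, 0), (2, 0), (3, 0), (3, -1), (3, -2), (2, -2), (1, -2), (0, -2)]
Fold 1: move[3]->U => RRRUDLLL INVALID (collision), skipped
Fold 2: move[4]->R => RRRDRLLL INVALID (collision), skipped
Fold 3: move[0]->D => DRRDDLLL VALID
Fold 4: move[6]->U => DRRDDLUL VALID
Fold 5: move[0]->U => URRDDLUL INVALID (collision), skipped

Answer: XXVVX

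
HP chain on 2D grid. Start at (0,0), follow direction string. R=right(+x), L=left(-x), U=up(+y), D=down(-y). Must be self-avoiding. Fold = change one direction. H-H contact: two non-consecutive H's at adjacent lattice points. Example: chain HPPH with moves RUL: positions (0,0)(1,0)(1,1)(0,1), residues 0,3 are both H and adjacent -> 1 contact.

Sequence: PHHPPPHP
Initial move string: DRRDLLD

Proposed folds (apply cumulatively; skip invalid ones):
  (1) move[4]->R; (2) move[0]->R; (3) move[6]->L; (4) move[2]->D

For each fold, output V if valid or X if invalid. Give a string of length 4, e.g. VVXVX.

Initial: DRRDLLD -> [(0, 0), (0, -1), (1, -1), (2, -1), (2, -2), (1, -2), (0, -2), (0, -3)]
Fold 1: move[4]->R => DRRDRLD INVALID (collision), skipped
Fold 2: move[0]->R => RRRDLLD VALID
Fold 3: move[6]->L => RRRDLLL VALID
Fold 4: move[2]->D => RRDDLLL VALID

Answer: XVVV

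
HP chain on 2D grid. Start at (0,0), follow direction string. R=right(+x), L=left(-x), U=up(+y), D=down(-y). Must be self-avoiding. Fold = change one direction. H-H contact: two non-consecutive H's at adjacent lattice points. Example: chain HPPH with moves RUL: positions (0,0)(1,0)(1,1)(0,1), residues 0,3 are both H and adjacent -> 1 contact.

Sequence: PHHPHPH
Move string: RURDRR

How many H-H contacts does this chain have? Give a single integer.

Answer: 1

Derivation:
Positions: [(0, 0), (1, 0), (1, 1), (2, 1), (2, 0), (3, 0), (4, 0)]
H-H contact: residue 1 @(1,0) - residue 4 @(2, 0)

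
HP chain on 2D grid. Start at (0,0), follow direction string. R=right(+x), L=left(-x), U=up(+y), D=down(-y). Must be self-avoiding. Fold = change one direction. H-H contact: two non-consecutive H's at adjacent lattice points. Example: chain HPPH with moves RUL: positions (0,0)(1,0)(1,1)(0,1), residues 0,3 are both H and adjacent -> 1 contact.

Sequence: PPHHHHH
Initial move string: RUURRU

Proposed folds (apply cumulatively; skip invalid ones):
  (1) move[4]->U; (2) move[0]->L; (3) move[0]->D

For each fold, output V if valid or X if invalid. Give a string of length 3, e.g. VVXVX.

Initial: RUURRU -> [(0, 0), (1, 0), (1, 1), (1, 2), (2, 2), (3, 2), (3, 3)]
Fold 1: move[4]->U => RUURUU VALID
Fold 2: move[0]->L => LUURUU VALID
Fold 3: move[0]->D => DUURUU INVALID (collision), skipped

Answer: VVX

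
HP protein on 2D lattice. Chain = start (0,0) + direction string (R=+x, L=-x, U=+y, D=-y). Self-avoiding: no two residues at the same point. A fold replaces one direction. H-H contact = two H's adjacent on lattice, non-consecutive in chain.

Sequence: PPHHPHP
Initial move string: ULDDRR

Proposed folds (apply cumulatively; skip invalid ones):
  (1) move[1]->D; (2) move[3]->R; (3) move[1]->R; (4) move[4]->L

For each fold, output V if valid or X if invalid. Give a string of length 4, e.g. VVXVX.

Answer: XXVX

Derivation:
Initial: ULDDRR -> [(0, 0), (0, 1), (-1, 1), (-1, 0), (-1, -1), (0, -1), (1, -1)]
Fold 1: move[1]->D => UDDDRR INVALID (collision), skipped
Fold 2: move[3]->R => ULDRRR INVALID (collision), skipped
Fold 3: move[1]->R => URDDRR VALID
Fold 4: move[4]->L => URDDLR INVALID (collision), skipped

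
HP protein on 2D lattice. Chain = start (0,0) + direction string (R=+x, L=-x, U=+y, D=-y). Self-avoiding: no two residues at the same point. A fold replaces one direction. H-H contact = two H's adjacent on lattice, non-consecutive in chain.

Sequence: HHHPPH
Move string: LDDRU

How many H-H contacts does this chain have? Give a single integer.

Positions: [(0, 0), (-1, 0), (-1, -1), (-1, -2), (0, -2), (0, -1)]
H-H contact: residue 0 @(0,0) - residue 5 @(0, -1)
H-H contact: residue 2 @(-1,-1) - residue 5 @(0, -1)

Answer: 2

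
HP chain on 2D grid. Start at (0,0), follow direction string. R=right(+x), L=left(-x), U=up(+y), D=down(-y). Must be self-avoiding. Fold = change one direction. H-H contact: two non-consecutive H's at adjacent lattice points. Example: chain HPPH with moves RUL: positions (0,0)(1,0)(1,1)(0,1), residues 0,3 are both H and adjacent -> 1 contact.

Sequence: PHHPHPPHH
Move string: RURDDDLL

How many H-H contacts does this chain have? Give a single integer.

Positions: [(0, 0), (1, 0), (1, 1), (2, 1), (2, 0), (2, -1), (2, -2), (1, -2), (0, -2)]
H-H contact: residue 1 @(1,0) - residue 4 @(2, 0)

Answer: 1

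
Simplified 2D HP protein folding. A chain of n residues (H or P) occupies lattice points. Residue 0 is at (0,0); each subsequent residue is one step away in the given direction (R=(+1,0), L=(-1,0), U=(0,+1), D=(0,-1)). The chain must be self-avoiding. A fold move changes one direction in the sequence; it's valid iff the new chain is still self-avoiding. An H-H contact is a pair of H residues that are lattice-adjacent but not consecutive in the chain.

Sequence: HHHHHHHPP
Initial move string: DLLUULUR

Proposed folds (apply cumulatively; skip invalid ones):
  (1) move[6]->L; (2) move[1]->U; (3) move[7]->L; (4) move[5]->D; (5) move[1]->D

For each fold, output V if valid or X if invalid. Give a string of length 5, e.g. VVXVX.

Initial: DLLUULUR -> [(0, 0), (0, -1), (-1, -1), (-2, -1), (-2, 0), (-2, 1), (-3, 1), (-3, 2), (-2, 2)]
Fold 1: move[6]->L => DLLUULLR INVALID (collision), skipped
Fold 2: move[1]->U => DULUULUR INVALID (collision), skipped
Fold 3: move[7]->L => DLLUULUL VALID
Fold 4: move[5]->D => DLLUUDUL INVALID (collision), skipped
Fold 5: move[1]->D => DDLUULUL VALID

Answer: XXVXV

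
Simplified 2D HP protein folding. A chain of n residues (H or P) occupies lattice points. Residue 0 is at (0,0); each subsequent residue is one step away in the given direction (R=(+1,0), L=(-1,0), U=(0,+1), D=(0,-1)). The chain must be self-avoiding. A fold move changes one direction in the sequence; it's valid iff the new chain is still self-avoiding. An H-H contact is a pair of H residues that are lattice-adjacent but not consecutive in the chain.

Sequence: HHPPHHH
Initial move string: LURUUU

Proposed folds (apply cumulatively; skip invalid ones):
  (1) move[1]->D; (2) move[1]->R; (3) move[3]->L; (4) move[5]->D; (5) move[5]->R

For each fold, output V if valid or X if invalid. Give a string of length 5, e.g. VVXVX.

Answer: XXXXV

Derivation:
Initial: LURUUU -> [(0, 0), (-1, 0), (-1, 1), (0, 1), (0, 2), (0, 3), (0, 4)]
Fold 1: move[1]->D => LDRUUU INVALID (collision), skipped
Fold 2: move[1]->R => LRRUUU INVALID (collision), skipped
Fold 3: move[3]->L => LURLUU INVALID (collision), skipped
Fold 4: move[5]->D => LURUUD INVALID (collision), skipped
Fold 5: move[5]->R => LURUUR VALID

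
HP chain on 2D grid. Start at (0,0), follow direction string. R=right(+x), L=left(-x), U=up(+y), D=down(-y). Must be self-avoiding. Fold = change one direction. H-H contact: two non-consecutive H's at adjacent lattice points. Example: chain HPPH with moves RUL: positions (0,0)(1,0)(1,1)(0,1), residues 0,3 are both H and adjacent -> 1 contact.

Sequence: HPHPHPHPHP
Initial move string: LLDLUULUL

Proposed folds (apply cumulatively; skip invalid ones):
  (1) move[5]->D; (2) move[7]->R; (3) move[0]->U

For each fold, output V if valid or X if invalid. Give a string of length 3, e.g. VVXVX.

Answer: XXV

Derivation:
Initial: LLDLUULUL -> [(0, 0), (-1, 0), (-2, 0), (-2, -1), (-3, -1), (-3, 0), (-3, 1), (-4, 1), (-4, 2), (-5, 2)]
Fold 1: move[5]->D => LLDLUDLUL INVALID (collision), skipped
Fold 2: move[7]->R => LLDLUULRL INVALID (collision), skipped
Fold 3: move[0]->U => ULDLUULUL VALID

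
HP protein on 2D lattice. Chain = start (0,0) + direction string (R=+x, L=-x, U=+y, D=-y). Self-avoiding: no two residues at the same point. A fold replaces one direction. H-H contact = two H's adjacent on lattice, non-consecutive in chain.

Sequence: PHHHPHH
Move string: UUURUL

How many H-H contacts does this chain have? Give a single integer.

Answer: 1

Derivation:
Positions: [(0, 0), (0, 1), (0, 2), (0, 3), (1, 3), (1, 4), (0, 4)]
H-H contact: residue 3 @(0,3) - residue 6 @(0, 4)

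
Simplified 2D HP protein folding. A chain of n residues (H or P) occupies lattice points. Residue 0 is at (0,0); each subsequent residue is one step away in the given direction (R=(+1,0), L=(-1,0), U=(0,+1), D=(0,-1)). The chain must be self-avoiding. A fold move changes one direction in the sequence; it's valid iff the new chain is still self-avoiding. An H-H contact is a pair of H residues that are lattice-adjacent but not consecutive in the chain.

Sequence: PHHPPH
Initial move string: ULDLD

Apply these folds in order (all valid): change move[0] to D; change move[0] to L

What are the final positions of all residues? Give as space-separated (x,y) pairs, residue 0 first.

Initial moves: ULDLD
Fold: move[0]->D => DLDLD (positions: [(0, 0), (0, -1), (-1, -1), (-1, -2), (-2, -2), (-2, -3)])
Fold: move[0]->L => LLDLD (positions: [(0, 0), (-1, 0), (-2, 0), (-2, -1), (-3, -1), (-3, -2)])

Answer: (0,0) (-1,0) (-2,0) (-2,-1) (-3,-1) (-3,-2)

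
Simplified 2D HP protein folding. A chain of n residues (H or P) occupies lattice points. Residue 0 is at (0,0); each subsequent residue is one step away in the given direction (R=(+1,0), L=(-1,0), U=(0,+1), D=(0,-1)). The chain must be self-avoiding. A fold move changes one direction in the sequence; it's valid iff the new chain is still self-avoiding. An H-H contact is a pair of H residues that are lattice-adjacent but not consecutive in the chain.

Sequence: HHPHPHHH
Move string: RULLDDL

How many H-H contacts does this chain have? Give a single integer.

Answer: 2

Derivation:
Positions: [(0, 0), (1, 0), (1, 1), (0, 1), (-1, 1), (-1, 0), (-1, -1), (-2, -1)]
H-H contact: residue 0 @(0,0) - residue 5 @(-1, 0)
H-H contact: residue 0 @(0,0) - residue 3 @(0, 1)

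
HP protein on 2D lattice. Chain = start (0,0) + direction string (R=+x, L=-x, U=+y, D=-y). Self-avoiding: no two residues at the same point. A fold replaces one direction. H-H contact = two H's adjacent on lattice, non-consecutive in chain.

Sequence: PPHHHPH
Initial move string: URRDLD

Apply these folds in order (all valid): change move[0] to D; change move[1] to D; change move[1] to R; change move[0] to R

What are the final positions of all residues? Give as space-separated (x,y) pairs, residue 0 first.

Answer: (0,0) (1,0) (2,0) (3,0) (3,-1) (2,-1) (2,-2)

Derivation:
Initial moves: URRDLD
Fold: move[0]->D => DRRDLD (positions: [(0, 0), (0, -1), (1, -1), (2, -1), (2, -2), (1, -2), (1, -3)])
Fold: move[1]->D => DDRDLD (positions: [(0, 0), (0, -1), (0, -2), (1, -2), (1, -3), (0, -3), (0, -4)])
Fold: move[1]->R => DRRDLD (positions: [(0, 0), (0, -1), (1, -1), (2, -1), (2, -2), (1, -2), (1, -3)])
Fold: move[0]->R => RRRDLD (positions: [(0, 0), (1, 0), (2, 0), (3, 0), (3, -1), (2, -1), (2, -2)])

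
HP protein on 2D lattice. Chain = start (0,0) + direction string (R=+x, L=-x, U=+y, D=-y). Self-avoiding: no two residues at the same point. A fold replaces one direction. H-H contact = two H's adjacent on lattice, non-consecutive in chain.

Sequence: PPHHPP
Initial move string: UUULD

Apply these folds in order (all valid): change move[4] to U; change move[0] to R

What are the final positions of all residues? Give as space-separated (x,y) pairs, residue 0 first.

Initial moves: UUULD
Fold: move[4]->U => UUULU (positions: [(0, 0), (0, 1), (0, 2), (0, 3), (-1, 3), (-1, 4)])
Fold: move[0]->R => RUULU (positions: [(0, 0), (1, 0), (1, 1), (1, 2), (0, 2), (0, 3)])

Answer: (0,0) (1,0) (1,1) (1,2) (0,2) (0,3)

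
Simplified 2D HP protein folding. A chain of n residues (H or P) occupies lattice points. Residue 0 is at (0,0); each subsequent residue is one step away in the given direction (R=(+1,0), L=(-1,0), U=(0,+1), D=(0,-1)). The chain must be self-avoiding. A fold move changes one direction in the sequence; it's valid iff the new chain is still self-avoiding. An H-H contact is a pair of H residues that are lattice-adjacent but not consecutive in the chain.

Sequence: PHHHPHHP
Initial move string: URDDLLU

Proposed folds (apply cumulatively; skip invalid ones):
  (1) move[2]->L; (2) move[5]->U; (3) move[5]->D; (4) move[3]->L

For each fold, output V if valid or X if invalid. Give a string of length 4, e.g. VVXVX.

Initial: URDDLLU -> [(0, 0), (0, 1), (1, 1), (1, 0), (1, -1), (0, -1), (-1, -1), (-1, 0)]
Fold 1: move[2]->L => URLDLLU INVALID (collision), skipped
Fold 2: move[5]->U => URDDLUU INVALID (collision), skipped
Fold 3: move[5]->D => URDDLDU INVALID (collision), skipped
Fold 4: move[3]->L => URDLLLU INVALID (collision), skipped

Answer: XXXX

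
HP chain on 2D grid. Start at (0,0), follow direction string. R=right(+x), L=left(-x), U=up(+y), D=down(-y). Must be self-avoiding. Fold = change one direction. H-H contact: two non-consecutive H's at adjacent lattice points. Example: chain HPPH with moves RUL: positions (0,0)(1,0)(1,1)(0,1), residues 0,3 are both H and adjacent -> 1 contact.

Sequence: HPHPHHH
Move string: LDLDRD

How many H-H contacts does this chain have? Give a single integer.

Positions: [(0, 0), (-1, 0), (-1, -1), (-2, -1), (-2, -2), (-1, -2), (-1, -3)]
H-H contact: residue 2 @(-1,-1) - residue 5 @(-1, -2)

Answer: 1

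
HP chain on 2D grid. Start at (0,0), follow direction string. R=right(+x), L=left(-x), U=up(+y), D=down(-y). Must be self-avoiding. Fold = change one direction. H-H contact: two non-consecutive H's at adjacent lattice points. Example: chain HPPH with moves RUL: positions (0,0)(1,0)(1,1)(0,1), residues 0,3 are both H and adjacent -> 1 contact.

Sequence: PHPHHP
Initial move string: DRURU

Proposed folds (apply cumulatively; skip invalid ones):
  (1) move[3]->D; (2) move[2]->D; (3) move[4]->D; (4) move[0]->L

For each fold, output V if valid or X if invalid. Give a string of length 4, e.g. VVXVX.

Initial: DRURU -> [(0, 0), (0, -1), (1, -1), (1, 0), (2, 0), (2, 1)]
Fold 1: move[3]->D => DRUDU INVALID (collision), skipped
Fold 2: move[2]->D => DRDRU VALID
Fold 3: move[4]->D => DRDRD VALID
Fold 4: move[0]->L => LRDRD INVALID (collision), skipped

Answer: XVVX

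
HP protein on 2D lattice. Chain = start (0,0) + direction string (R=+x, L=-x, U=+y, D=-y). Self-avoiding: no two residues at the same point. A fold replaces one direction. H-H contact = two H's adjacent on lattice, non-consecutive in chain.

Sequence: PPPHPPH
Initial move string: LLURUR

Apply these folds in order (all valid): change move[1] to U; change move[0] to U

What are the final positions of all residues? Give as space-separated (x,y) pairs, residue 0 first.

Initial moves: LLURUR
Fold: move[1]->U => LUURUR (positions: [(0, 0), (-1, 0), (-1, 1), (-1, 2), (0, 2), (0, 3), (1, 3)])
Fold: move[0]->U => UUURUR (positions: [(0, 0), (0, 1), (0, 2), (0, 3), (1, 3), (1, 4), (2, 4)])

Answer: (0,0) (0,1) (0,2) (0,3) (1,3) (1,4) (2,4)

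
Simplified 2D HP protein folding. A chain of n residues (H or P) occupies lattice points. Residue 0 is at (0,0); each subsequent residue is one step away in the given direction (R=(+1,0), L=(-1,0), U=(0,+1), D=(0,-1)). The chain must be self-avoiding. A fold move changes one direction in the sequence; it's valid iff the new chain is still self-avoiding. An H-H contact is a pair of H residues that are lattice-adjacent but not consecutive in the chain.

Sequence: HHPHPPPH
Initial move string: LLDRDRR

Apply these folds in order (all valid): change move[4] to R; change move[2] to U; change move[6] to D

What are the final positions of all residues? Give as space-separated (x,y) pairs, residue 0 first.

Answer: (0,0) (-1,0) (-2,0) (-2,1) (-1,1) (0,1) (1,1) (1,0)

Derivation:
Initial moves: LLDRDRR
Fold: move[4]->R => LLDRRRR (positions: [(0, 0), (-1, 0), (-2, 0), (-2, -1), (-1, -1), (0, -1), (1, -1), (2, -1)])
Fold: move[2]->U => LLURRRR (positions: [(0, 0), (-1, 0), (-2, 0), (-2, 1), (-1, 1), (0, 1), (1, 1), (2, 1)])
Fold: move[6]->D => LLURRRD (positions: [(0, 0), (-1, 0), (-2, 0), (-2, 1), (-1, 1), (0, 1), (1, 1), (1, 0)])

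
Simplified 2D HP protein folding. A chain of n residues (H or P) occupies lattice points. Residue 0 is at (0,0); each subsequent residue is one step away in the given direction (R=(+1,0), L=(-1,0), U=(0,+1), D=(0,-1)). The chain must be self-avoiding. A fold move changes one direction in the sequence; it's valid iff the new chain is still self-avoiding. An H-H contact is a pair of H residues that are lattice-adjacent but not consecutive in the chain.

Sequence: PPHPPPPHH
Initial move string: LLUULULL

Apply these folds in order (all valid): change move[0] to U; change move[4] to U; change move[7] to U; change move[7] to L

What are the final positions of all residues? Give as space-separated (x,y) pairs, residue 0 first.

Answer: (0,0) (0,1) (-1,1) (-1,2) (-1,3) (-1,4) (-1,5) (-2,5) (-3,5)

Derivation:
Initial moves: LLUULULL
Fold: move[0]->U => ULUULULL (positions: [(0, 0), (0, 1), (-1, 1), (-1, 2), (-1, 3), (-2, 3), (-2, 4), (-3, 4), (-4, 4)])
Fold: move[4]->U => ULUUUULL (positions: [(0, 0), (0, 1), (-1, 1), (-1, 2), (-1, 3), (-1, 4), (-1, 5), (-2, 5), (-3, 5)])
Fold: move[7]->U => ULUUUULU (positions: [(0, 0), (0, 1), (-1, 1), (-1, 2), (-1, 3), (-1, 4), (-1, 5), (-2, 5), (-2, 6)])
Fold: move[7]->L => ULUUUULL (positions: [(0, 0), (0, 1), (-1, 1), (-1, 2), (-1, 3), (-1, 4), (-1, 5), (-2, 5), (-3, 5)])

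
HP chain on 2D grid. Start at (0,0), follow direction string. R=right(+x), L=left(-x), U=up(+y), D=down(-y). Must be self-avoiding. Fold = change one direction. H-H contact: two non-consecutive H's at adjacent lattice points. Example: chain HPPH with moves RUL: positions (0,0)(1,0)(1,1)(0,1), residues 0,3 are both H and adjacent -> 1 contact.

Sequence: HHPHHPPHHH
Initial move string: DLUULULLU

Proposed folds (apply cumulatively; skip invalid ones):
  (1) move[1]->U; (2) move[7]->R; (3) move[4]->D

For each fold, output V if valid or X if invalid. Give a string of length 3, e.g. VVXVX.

Initial: DLUULULLU -> [(0, 0), (0, -1), (-1, -1), (-1, 0), (-1, 1), (-2, 1), (-2, 2), (-3, 2), (-4, 2), (-4, 3)]
Fold 1: move[1]->U => DUUULULLU INVALID (collision), skipped
Fold 2: move[7]->R => DLUULULRU INVALID (collision), skipped
Fold 3: move[4]->D => DLUUDULLU INVALID (collision), skipped

Answer: XXX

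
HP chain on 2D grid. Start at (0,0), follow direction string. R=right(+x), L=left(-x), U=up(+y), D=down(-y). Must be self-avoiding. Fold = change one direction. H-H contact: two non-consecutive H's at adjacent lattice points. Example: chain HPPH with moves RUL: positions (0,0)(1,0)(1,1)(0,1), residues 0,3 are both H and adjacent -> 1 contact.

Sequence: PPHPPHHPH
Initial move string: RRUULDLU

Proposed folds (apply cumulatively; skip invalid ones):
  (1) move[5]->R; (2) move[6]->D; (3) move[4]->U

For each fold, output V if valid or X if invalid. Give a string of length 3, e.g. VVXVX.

Answer: XXX

Derivation:
Initial: RRUULDLU -> [(0, 0), (1, 0), (2, 0), (2, 1), (2, 2), (1, 2), (1, 1), (0, 1), (0, 2)]
Fold 1: move[5]->R => RRUULRLU INVALID (collision), skipped
Fold 2: move[6]->D => RRUULDDU INVALID (collision), skipped
Fold 3: move[4]->U => RRUUUDLU INVALID (collision), skipped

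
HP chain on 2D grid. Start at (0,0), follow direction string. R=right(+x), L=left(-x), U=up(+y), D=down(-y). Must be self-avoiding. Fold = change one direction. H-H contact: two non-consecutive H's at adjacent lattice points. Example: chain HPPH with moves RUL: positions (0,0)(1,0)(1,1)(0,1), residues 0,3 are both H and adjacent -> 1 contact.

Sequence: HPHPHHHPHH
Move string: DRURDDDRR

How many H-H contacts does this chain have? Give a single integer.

Answer: 1

Derivation:
Positions: [(0, 0), (0, -1), (1, -1), (1, 0), (2, 0), (2, -1), (2, -2), (2, -3), (3, -3), (4, -3)]
H-H contact: residue 2 @(1,-1) - residue 5 @(2, -1)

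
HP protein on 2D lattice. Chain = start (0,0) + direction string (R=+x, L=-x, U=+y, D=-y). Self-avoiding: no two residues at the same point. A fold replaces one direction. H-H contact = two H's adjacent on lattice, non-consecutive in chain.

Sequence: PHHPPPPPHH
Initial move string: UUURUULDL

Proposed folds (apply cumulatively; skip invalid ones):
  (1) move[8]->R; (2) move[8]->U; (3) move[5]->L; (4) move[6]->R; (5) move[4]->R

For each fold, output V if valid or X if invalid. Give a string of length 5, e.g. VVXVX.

Answer: XXVXX

Derivation:
Initial: UUURUULDL -> [(0, 0), (0, 1), (0, 2), (0, 3), (1, 3), (1, 4), (1, 5), (0, 5), (0, 4), (-1, 4)]
Fold 1: move[8]->R => UUURUULDR INVALID (collision), skipped
Fold 2: move[8]->U => UUURUULDU INVALID (collision), skipped
Fold 3: move[5]->L => UUURULLDL VALID
Fold 4: move[6]->R => UUURULRDL INVALID (collision), skipped
Fold 5: move[4]->R => UUURRLLDL INVALID (collision), skipped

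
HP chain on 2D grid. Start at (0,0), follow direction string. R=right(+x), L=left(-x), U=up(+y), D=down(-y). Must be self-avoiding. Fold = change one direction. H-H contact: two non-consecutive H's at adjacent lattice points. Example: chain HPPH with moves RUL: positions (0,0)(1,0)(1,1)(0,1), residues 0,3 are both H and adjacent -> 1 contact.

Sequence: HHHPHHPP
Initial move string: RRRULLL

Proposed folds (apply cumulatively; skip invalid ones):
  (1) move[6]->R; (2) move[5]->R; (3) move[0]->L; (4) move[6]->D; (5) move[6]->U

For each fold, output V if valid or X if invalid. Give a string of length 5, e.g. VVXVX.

Answer: XXXXV

Derivation:
Initial: RRRULLL -> [(0, 0), (1, 0), (2, 0), (3, 0), (3, 1), (2, 1), (1, 1), (0, 1)]
Fold 1: move[6]->R => RRRULLR INVALID (collision), skipped
Fold 2: move[5]->R => RRRULRL INVALID (collision), skipped
Fold 3: move[0]->L => LRRULLL INVALID (collision), skipped
Fold 4: move[6]->D => RRRULLD INVALID (collision), skipped
Fold 5: move[6]->U => RRRULLU VALID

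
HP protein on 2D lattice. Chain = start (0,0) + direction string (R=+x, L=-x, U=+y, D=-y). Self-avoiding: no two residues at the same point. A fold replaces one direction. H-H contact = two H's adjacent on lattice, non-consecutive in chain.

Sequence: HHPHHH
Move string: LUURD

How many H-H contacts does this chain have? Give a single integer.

Positions: [(0, 0), (-1, 0), (-1, 1), (-1, 2), (0, 2), (0, 1)]
H-H contact: residue 0 @(0,0) - residue 5 @(0, 1)

Answer: 1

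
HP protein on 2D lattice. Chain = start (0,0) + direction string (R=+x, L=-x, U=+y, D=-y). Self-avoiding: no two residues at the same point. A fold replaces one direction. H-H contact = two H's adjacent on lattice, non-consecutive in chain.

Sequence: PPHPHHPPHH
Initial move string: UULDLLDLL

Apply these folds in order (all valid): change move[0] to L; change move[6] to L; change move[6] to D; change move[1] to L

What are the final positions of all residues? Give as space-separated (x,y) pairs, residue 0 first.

Answer: (0,0) (-1,0) (-2,0) (-3,0) (-3,-1) (-4,-1) (-5,-1) (-5,-2) (-6,-2) (-7,-2)

Derivation:
Initial moves: UULDLLDLL
Fold: move[0]->L => LULDLLDLL (positions: [(0, 0), (-1, 0), (-1, 1), (-2, 1), (-2, 0), (-3, 0), (-4, 0), (-4, -1), (-5, -1), (-6, -1)])
Fold: move[6]->L => LULDLLLLL (positions: [(0, 0), (-1, 0), (-1, 1), (-2, 1), (-2, 0), (-3, 0), (-4, 0), (-5, 0), (-6, 0), (-7, 0)])
Fold: move[6]->D => LULDLLDLL (positions: [(0, 0), (-1, 0), (-1, 1), (-2, 1), (-2, 0), (-3, 0), (-4, 0), (-4, -1), (-5, -1), (-6, -1)])
Fold: move[1]->L => LLLDLLDLL (positions: [(0, 0), (-1, 0), (-2, 0), (-3, 0), (-3, -1), (-4, -1), (-5, -1), (-5, -2), (-6, -2), (-7, -2)])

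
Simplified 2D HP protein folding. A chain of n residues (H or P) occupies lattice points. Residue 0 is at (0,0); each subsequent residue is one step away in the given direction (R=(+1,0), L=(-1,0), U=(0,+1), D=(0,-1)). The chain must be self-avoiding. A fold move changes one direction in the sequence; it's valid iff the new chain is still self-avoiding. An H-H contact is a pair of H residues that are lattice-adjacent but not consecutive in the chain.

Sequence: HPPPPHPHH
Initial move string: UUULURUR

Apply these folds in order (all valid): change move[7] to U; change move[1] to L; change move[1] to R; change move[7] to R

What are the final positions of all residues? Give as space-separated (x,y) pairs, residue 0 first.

Initial moves: UUULURUR
Fold: move[7]->U => UUULURUU (positions: [(0, 0), (0, 1), (0, 2), (0, 3), (-1, 3), (-1, 4), (0, 4), (0, 5), (0, 6)])
Fold: move[1]->L => ULULURUU (positions: [(0, 0), (0, 1), (-1, 1), (-1, 2), (-2, 2), (-2, 3), (-1, 3), (-1, 4), (-1, 5)])
Fold: move[1]->R => URULURUU (positions: [(0, 0), (0, 1), (1, 1), (1, 2), (0, 2), (0, 3), (1, 3), (1, 4), (1, 5)])
Fold: move[7]->R => URULURUR (positions: [(0, 0), (0, 1), (1, 1), (1, 2), (0, 2), (0, 3), (1, 3), (1, 4), (2, 4)])

Answer: (0,0) (0,1) (1,1) (1,2) (0,2) (0,3) (1,3) (1,4) (2,4)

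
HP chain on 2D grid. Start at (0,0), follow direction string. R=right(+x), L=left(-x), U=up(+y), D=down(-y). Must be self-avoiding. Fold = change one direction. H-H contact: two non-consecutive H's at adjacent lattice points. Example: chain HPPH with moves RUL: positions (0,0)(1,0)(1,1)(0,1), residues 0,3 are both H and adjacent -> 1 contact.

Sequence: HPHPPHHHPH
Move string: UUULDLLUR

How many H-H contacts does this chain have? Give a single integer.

Answer: 2

Derivation:
Positions: [(0, 0), (0, 1), (0, 2), (0, 3), (-1, 3), (-1, 2), (-2, 2), (-3, 2), (-3, 3), (-2, 3)]
H-H contact: residue 2 @(0,2) - residue 5 @(-1, 2)
H-H contact: residue 6 @(-2,2) - residue 9 @(-2, 3)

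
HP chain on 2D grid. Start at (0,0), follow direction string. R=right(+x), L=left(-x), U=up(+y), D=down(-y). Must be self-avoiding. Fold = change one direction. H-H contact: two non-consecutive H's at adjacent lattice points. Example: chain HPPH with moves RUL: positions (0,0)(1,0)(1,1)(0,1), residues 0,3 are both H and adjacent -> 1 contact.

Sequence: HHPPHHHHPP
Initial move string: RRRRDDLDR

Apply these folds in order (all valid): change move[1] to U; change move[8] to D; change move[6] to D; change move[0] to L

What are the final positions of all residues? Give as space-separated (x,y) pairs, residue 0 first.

Answer: (0,0) (-1,0) (-1,1) (0,1) (1,1) (1,0) (1,-1) (1,-2) (1,-3) (1,-4)

Derivation:
Initial moves: RRRRDDLDR
Fold: move[1]->U => RURRDDLDR (positions: [(0, 0), (1, 0), (1, 1), (2, 1), (3, 1), (3, 0), (3, -1), (2, -1), (2, -2), (3, -2)])
Fold: move[8]->D => RURRDDLDD (positions: [(0, 0), (1, 0), (1, 1), (2, 1), (3, 1), (3, 0), (3, -1), (2, -1), (2, -2), (2, -3)])
Fold: move[6]->D => RURRDDDDD (positions: [(0, 0), (1, 0), (1, 1), (2, 1), (3, 1), (3, 0), (3, -1), (3, -2), (3, -3), (3, -4)])
Fold: move[0]->L => LURRDDDDD (positions: [(0, 0), (-1, 0), (-1, 1), (0, 1), (1, 1), (1, 0), (1, -1), (1, -2), (1, -3), (1, -4)])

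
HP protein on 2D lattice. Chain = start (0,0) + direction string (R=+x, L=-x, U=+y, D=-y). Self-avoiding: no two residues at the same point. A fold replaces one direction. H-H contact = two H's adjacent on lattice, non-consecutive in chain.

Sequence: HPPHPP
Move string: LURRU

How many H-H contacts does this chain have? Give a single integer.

Positions: [(0, 0), (-1, 0), (-1, 1), (0, 1), (1, 1), (1, 2)]
H-H contact: residue 0 @(0,0) - residue 3 @(0, 1)

Answer: 1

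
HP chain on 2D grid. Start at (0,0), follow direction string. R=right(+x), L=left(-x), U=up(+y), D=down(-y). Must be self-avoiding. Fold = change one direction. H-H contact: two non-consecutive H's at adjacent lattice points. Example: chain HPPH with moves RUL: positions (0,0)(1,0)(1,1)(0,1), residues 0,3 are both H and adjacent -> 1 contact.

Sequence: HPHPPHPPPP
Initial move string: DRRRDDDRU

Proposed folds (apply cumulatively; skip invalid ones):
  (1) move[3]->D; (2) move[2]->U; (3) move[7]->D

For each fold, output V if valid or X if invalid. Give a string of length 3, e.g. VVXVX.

Answer: VXX

Derivation:
Initial: DRRRDDDRU -> [(0, 0), (0, -1), (1, -1), (2, -1), (3, -1), (3, -2), (3, -3), (3, -4), (4, -4), (4, -3)]
Fold 1: move[3]->D => DRRDDDDRU VALID
Fold 2: move[2]->U => DRUDDDDRU INVALID (collision), skipped
Fold 3: move[7]->D => DRRDDDDDU INVALID (collision), skipped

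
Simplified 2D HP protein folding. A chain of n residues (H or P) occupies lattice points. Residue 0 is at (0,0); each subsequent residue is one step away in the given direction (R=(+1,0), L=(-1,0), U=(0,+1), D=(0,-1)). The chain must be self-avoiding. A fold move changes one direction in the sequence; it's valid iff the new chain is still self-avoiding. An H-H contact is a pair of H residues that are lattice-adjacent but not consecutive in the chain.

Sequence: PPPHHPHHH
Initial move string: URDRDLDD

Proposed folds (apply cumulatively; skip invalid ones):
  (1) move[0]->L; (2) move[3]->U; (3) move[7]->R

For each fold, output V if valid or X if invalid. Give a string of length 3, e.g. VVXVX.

Initial: URDRDLDD -> [(0, 0), (0, 1), (1, 1), (1, 0), (2, 0), (2, -1), (1, -1), (1, -2), (1, -3)]
Fold 1: move[0]->L => LRDRDLDD INVALID (collision), skipped
Fold 2: move[3]->U => URDUDLDD INVALID (collision), skipped
Fold 3: move[7]->R => URDRDLDR VALID

Answer: XXV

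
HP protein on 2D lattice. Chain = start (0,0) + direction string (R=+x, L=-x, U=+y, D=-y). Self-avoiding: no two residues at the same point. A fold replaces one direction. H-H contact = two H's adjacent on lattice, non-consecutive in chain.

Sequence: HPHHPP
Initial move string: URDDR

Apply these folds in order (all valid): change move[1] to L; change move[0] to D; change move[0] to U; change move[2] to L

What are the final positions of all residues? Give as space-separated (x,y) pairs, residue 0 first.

Initial moves: URDDR
Fold: move[1]->L => ULDDR (positions: [(0, 0), (0, 1), (-1, 1), (-1, 0), (-1, -1), (0, -1)])
Fold: move[0]->D => DLDDR (positions: [(0, 0), (0, -1), (-1, -1), (-1, -2), (-1, -3), (0, -3)])
Fold: move[0]->U => ULDDR (positions: [(0, 0), (0, 1), (-1, 1), (-1, 0), (-1, -1), (0, -1)])
Fold: move[2]->L => ULLDR (positions: [(0, 0), (0, 1), (-1, 1), (-2, 1), (-2, 0), (-1, 0)])

Answer: (0,0) (0,1) (-1,1) (-2,1) (-2,0) (-1,0)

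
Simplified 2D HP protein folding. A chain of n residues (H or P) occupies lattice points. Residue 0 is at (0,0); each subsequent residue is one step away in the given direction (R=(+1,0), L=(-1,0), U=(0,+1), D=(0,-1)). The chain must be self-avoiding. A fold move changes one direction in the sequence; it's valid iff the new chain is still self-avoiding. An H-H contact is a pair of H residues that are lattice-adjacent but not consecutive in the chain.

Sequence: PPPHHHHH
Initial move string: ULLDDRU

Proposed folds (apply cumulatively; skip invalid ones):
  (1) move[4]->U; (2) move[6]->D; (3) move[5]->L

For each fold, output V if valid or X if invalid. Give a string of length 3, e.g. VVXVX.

Initial: ULLDDRU -> [(0, 0), (0, 1), (-1, 1), (-2, 1), (-2, 0), (-2, -1), (-1, -1), (-1, 0)]
Fold 1: move[4]->U => ULLDURU INVALID (collision), skipped
Fold 2: move[6]->D => ULLDDRD VALID
Fold 3: move[5]->L => ULLDDLD VALID

Answer: XVV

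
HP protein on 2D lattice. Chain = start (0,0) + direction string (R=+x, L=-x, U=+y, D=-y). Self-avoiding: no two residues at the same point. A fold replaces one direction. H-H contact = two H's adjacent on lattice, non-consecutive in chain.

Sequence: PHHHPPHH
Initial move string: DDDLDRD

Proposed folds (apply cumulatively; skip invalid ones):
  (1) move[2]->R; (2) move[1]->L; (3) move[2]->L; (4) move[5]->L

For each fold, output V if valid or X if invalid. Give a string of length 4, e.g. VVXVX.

Initial: DDDLDRD -> [(0, 0), (0, -1), (0, -2), (0, -3), (-1, -3), (-1, -4), (0, -4), (0, -5)]
Fold 1: move[2]->R => DDRLDRD INVALID (collision), skipped
Fold 2: move[1]->L => DLDLDRD VALID
Fold 3: move[2]->L => DLLLDRD VALID
Fold 4: move[5]->L => DLLLDLD VALID

Answer: XVVV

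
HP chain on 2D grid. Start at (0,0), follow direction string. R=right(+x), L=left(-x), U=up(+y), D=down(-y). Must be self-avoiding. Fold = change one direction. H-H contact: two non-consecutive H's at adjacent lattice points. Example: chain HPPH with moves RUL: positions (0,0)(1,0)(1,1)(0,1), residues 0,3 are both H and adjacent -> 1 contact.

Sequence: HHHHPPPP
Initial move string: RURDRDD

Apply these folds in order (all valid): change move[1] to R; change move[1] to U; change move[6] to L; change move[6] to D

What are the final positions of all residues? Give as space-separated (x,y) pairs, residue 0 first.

Answer: (0,0) (1,0) (1,1) (2,1) (2,0) (3,0) (3,-1) (3,-2)

Derivation:
Initial moves: RURDRDD
Fold: move[1]->R => RRRDRDD (positions: [(0, 0), (1, 0), (2, 0), (3, 0), (3, -1), (4, -1), (4, -2), (4, -3)])
Fold: move[1]->U => RURDRDD (positions: [(0, 0), (1, 0), (1, 1), (2, 1), (2, 0), (3, 0), (3, -1), (3, -2)])
Fold: move[6]->L => RURDRDL (positions: [(0, 0), (1, 0), (1, 1), (2, 1), (2, 0), (3, 0), (3, -1), (2, -1)])
Fold: move[6]->D => RURDRDD (positions: [(0, 0), (1, 0), (1, 1), (2, 1), (2, 0), (3, 0), (3, -1), (3, -2)])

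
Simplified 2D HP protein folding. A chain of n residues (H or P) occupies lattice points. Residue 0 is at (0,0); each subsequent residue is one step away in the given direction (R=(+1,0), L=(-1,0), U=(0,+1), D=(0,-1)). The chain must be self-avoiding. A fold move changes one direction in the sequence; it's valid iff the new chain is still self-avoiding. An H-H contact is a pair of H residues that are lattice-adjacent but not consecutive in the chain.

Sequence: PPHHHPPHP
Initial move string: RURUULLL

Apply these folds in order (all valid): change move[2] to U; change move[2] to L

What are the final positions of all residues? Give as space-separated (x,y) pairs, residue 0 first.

Initial moves: RURUULLL
Fold: move[2]->U => RUUUULLL (positions: [(0, 0), (1, 0), (1, 1), (1, 2), (1, 3), (1, 4), (0, 4), (-1, 4), (-2, 4)])
Fold: move[2]->L => RULUULLL (positions: [(0, 0), (1, 0), (1, 1), (0, 1), (0, 2), (0, 3), (-1, 3), (-2, 3), (-3, 3)])

Answer: (0,0) (1,0) (1,1) (0,1) (0,2) (0,3) (-1,3) (-2,3) (-3,3)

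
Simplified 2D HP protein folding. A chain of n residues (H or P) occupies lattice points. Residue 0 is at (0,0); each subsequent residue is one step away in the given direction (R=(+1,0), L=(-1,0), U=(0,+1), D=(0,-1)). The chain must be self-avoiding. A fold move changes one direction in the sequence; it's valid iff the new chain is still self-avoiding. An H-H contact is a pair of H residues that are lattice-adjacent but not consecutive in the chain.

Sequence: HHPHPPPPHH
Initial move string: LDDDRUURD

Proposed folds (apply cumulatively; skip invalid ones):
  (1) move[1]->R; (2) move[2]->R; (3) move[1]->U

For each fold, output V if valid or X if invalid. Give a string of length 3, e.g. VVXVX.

Answer: XVX

Derivation:
Initial: LDDDRUURD -> [(0, 0), (-1, 0), (-1, -1), (-1, -2), (-1, -3), (0, -3), (0, -2), (0, -1), (1, -1), (1, -2)]
Fold 1: move[1]->R => LRDDRUURD INVALID (collision), skipped
Fold 2: move[2]->R => LDRDRUURD VALID
Fold 3: move[1]->U => LURDRUURD INVALID (collision), skipped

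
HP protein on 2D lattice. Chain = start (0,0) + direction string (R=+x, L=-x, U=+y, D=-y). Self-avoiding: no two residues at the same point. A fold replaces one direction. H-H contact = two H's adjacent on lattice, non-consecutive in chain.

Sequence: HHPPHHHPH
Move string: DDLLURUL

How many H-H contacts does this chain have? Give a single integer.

Answer: 2

Derivation:
Positions: [(0, 0), (0, -1), (0, -2), (-1, -2), (-2, -2), (-2, -1), (-1, -1), (-1, 0), (-2, 0)]
H-H contact: residue 1 @(0,-1) - residue 6 @(-1, -1)
H-H contact: residue 5 @(-2,-1) - residue 8 @(-2, 0)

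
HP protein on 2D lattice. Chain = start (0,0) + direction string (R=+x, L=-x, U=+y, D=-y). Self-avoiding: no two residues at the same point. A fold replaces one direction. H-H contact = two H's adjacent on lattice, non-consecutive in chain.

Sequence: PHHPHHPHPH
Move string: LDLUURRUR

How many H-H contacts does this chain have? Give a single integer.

Positions: [(0, 0), (-1, 0), (-1, -1), (-2, -1), (-2, 0), (-2, 1), (-1, 1), (0, 1), (0, 2), (1, 2)]
H-H contact: residue 1 @(-1,0) - residue 4 @(-2, 0)

Answer: 1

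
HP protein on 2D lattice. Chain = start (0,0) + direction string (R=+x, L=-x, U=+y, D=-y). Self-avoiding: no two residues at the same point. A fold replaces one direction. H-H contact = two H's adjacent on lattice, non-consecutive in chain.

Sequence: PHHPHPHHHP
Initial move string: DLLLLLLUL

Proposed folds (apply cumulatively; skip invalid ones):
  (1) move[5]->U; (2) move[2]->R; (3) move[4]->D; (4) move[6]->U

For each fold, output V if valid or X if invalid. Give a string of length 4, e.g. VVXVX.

Initial: DLLLLLLUL -> [(0, 0), (0, -1), (-1, -1), (-2, -1), (-3, -1), (-4, -1), (-5, -1), (-6, -1), (-6, 0), (-7, 0)]
Fold 1: move[5]->U => DLLLLULUL VALID
Fold 2: move[2]->R => DLRLLULUL INVALID (collision), skipped
Fold 3: move[4]->D => DLLLDULUL INVALID (collision), skipped
Fold 4: move[6]->U => DLLLLUUUL VALID

Answer: VXXV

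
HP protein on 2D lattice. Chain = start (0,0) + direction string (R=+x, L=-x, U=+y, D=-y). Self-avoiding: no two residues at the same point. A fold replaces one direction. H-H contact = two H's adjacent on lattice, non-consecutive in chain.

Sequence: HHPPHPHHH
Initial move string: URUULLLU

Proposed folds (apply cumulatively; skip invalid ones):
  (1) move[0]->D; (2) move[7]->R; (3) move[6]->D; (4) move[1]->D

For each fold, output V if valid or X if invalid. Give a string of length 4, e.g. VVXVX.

Initial: URUULLLU -> [(0, 0), (0, 1), (1, 1), (1, 2), (1, 3), (0, 3), (-1, 3), (-2, 3), (-2, 4)]
Fold 1: move[0]->D => DRUULLLU VALID
Fold 2: move[7]->R => DRUULLLR INVALID (collision), skipped
Fold 3: move[6]->D => DRUULLDU INVALID (collision), skipped
Fold 4: move[1]->D => DDUULLLU INVALID (collision), skipped

Answer: VXXX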